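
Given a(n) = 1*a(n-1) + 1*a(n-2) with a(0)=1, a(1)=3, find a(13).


Build bottom-up:
...a(11)=322, a(12)=521, a(13)=1*521+1*322=843


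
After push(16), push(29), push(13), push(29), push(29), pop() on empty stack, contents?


push(16) -> [16]
push(29) -> [16, 29]
push(13) -> [16, 29, 13]
push(29) -> [16, 29, 13, 29]
push(29) -> [16, 29, 13, 29, 29]
pop() returns 29 -> [16, 29, 13, 29]
Final stack (bottom to top): [16, 29, 13, 29]


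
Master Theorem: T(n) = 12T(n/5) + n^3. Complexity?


a=12, b=5, c=3. log_5(12)=1.544 < c=3. Case 3: O(n^c) = O(n^3)
Complexity: O(n^3)


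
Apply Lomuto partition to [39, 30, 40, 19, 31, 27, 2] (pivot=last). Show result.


Elements <= 2 go left of pivot.
Result: [2, 30, 40, 19, 31, 27, 39], pivot at index 0


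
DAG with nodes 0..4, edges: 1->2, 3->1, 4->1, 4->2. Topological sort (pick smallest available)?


Kahn's algorithm, process smallest node first
Order: [0, 3, 4, 1, 2]


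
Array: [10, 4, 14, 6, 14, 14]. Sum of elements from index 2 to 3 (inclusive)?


Prefix sums: [0, 10, 14, 28, 34, 48, 62]
Sum[2..3] = prefix[4] - prefix[2] = 34 - 14 = 20


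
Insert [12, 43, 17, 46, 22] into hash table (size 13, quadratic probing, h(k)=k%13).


Insertions: 12->slot 12; 43->slot 4; 17->slot 5; 46->slot 7; 22->slot 9
Table: [None, None, None, None, 43, 17, None, 46, None, 22, None, None, 12]


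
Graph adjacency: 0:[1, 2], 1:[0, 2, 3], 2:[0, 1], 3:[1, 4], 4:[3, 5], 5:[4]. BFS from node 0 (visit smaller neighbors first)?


BFS queue: start with [0]
Visit order: [0, 1, 2, 3, 4, 5]


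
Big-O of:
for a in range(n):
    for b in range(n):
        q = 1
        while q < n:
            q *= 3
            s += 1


Per nesting level: O(n) * O(n) * O(log n) = O(n^2 log n)
Complexity: O(n^2 log n)


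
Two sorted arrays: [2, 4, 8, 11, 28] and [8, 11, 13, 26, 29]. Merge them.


Compare heads, take smaller each step.
Merged: [2, 4, 8, 8, 11, 11, 13, 26, 28, 29]


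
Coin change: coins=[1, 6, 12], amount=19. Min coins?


dp[0]=0; dp[i]=1+min(dp[i-c] for c in coins)
...dp[14]=3, dp[15]=4, dp[16]=5, dp[17]=6, dp[18]=2, dp[19]=3
Minimum coins for 19 = 3


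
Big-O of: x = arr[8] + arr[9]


Analysis: constant-time operation, no loop
Complexity: O(1)


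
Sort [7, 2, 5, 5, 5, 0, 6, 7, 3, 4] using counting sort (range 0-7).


Count array: [1, 0, 1, 1, 1, 3, 1, 2]
Reconstruct: [0, 2, 3, 4, 5, 5, 5, 6, 7, 7]


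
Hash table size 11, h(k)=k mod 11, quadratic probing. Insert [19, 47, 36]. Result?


Insertions: 19->slot 8; 47->slot 3; 36->slot 4
Table: [None, None, None, 47, 36, None, None, None, 19, None, None]


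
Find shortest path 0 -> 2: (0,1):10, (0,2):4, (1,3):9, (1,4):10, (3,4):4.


Dijkstra from 0:
Distances: {0: 0, 1: 10, 2: 4, 3: 19, 4: 20}
Shortest distance to 2 = 4, path = [0, 2]


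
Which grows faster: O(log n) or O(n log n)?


logarithmic grows slower than linearithmic
O(log n) is asymptotically smaller; O(n log n) grows faster


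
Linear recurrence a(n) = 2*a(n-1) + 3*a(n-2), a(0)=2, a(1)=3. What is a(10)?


Build bottom-up:
...a(8)=8202, a(9)=24603, a(10)=2*24603+3*8202=73812


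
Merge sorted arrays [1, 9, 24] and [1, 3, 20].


Compare heads, take smaller each step.
Merged: [1, 1, 3, 9, 20, 24]


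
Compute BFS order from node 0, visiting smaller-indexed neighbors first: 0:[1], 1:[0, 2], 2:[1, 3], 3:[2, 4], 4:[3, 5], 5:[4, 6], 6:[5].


BFS queue: start with [0]
Visit order: [0, 1, 2, 3, 4, 5, 6]


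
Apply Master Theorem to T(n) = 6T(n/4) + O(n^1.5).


a=6, b=4, c=1.5. log_4(6)=1.292 < c=1.5. Case 3: O(n^c) = O(n^1.500)
Complexity: O(n^1.500)


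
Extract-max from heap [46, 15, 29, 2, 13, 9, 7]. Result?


Max = 46
Replace root with last, heapify down
Resulting heap: [29, 15, 9, 2, 13, 7]


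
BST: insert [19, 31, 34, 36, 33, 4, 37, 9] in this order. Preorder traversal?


Root = 19; build tree by BST insertion.
Preorder traversal: [19, 4, 9, 31, 34, 33, 36, 37]


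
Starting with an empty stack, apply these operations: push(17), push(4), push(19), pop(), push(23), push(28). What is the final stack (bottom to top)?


push(17) -> [17]
push(4) -> [17, 4]
push(19) -> [17, 4, 19]
pop() returns 19 -> [17, 4]
push(23) -> [17, 4, 23]
push(28) -> [17, 4, 23, 28]
Final stack (bottom to top): [17, 4, 23, 28]


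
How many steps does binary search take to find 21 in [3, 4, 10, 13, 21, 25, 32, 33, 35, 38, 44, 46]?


Search for 21:
[0,11] mid=5 arr[5]=25
[0,4] mid=2 arr[2]=10
[3,4] mid=3 arr[3]=13
[4,4] mid=4 arr[4]=21
Total: 4 comparisons


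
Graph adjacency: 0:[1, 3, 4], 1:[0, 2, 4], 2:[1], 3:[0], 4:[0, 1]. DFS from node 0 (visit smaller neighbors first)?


DFS stack-based: start with [0]
Visit order: [0, 1, 2, 4, 3]


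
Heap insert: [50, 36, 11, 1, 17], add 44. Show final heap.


Append 44: [50, 36, 11, 1, 17, 44]
Bubble up: swap idx 5(44) with idx 2(11)
Result: [50, 36, 44, 1, 17, 11]


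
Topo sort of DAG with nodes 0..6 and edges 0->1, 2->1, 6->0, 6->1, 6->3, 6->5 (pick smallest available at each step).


Kahn's algorithm, process smallest node first
Order: [2, 4, 6, 0, 1, 3, 5]


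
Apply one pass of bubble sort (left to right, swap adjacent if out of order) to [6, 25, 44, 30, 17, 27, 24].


After one pass: [6, 25, 30, 17, 27, 24, 44]


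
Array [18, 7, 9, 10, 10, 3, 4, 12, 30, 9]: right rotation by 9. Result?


Right rotate by 9: [7, 9, 10, 10, 3, 4, 12, 30, 9, 18]


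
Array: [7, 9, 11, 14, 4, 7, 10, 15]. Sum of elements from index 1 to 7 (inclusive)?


Prefix sums: [0, 7, 16, 27, 41, 45, 52, 62, 77]
Sum[1..7] = prefix[8] - prefix[1] = 77 - 7 = 70


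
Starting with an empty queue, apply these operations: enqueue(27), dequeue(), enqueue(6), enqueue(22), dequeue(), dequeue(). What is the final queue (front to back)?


enqueue(27) -> [27]
dequeue() returns 27 -> []
enqueue(6) -> [6]
enqueue(22) -> [6, 22]
dequeue() returns 6 -> [22]
dequeue() returns 22 -> []
Final queue (front to back): []


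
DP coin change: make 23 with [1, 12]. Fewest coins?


dp[0]=0; dp[i]=1+min(dp[i-c] for c in coins)
...dp[18]=7, dp[19]=8, dp[20]=9, dp[21]=10, dp[22]=11, dp[23]=12
Minimum coins for 23 = 12


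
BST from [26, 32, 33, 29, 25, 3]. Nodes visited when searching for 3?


BST root = 26
Search for 3: compare at each node
Path: [26, 25, 3]


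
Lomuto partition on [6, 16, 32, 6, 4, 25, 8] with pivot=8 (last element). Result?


Elements <= 8 go left of pivot.
Result: [6, 6, 4, 8, 32, 25, 16], pivot at index 3


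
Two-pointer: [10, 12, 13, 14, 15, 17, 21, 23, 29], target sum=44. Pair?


Two pointers: lo=0, hi=8
Found pair: (15, 29) summing to 44


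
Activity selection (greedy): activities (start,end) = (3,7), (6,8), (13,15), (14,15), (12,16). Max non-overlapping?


Greedy: pick earliest-ending, then skip overlaps.
Selected (2 activities): [(3, 7), (13, 15)]


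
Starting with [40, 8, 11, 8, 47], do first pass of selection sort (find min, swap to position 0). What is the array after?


After one pass: [8, 40, 11, 8, 47]


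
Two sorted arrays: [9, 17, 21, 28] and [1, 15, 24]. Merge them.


Compare heads, take smaller each step.
Merged: [1, 9, 15, 17, 21, 24, 28]


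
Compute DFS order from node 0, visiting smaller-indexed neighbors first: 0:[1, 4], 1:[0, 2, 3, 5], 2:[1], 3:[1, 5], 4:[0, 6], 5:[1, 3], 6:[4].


DFS stack-based: start with [0]
Visit order: [0, 1, 2, 3, 5, 4, 6]


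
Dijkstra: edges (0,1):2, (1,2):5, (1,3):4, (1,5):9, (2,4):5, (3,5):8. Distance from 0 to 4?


Dijkstra from 0:
Distances: {0: 0, 1: 2, 2: 7, 3: 6, 4: 12, 5: 11}
Shortest distance to 4 = 12, path = [0, 1, 2, 4]


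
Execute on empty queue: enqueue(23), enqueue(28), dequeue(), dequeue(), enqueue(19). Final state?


enqueue(23) -> [23]
enqueue(28) -> [23, 28]
dequeue() returns 23 -> [28]
dequeue() returns 28 -> []
enqueue(19) -> [19]
Final queue (front to back): [19]


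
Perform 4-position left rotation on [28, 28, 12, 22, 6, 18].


Left rotate by 4: [6, 18, 28, 28, 12, 22]


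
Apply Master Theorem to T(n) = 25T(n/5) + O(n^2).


a=25, b=5, c=2. log_5(25)=2 = c=2. Case 2: O(n^c log n) = O(n^2 log n)
Complexity: O(n^2 log n)


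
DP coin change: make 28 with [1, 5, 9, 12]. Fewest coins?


dp[0]=0; dp[i]=1+min(dp[i-c] for c in coins)
...dp[23]=3, dp[24]=2, dp[25]=3, dp[26]=3, dp[27]=3, dp[28]=4
Minimum coins for 28 = 4


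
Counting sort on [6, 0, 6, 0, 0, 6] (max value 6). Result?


Count array: [3, 0, 0, 0, 0, 0, 3]
Reconstruct: [0, 0, 0, 6, 6, 6]


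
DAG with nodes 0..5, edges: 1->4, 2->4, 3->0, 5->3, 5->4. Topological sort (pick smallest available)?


Kahn's algorithm, process smallest node first
Order: [1, 2, 5, 3, 0, 4]


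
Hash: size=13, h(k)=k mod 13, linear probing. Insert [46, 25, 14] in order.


Insertions: 46->slot 7; 25->slot 12; 14->slot 1
Table: [None, 14, None, None, None, None, None, 46, None, None, None, None, 25]


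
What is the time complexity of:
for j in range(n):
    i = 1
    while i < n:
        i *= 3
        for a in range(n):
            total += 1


Per nesting level: O(n) * O(log n) * O(n) = O(n^2 log n)
Complexity: O(n^2 log n)


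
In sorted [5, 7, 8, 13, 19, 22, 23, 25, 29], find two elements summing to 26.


Two pointers: lo=0, hi=8
Found pair: (7, 19) summing to 26


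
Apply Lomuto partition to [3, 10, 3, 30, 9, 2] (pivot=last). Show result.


Elements <= 2 go left of pivot.
Result: [2, 10, 3, 30, 9, 3], pivot at index 0


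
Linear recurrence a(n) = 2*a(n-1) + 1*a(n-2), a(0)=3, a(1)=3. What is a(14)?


Build bottom-up:
...a(12)=58803, a(13)=141963, a(14)=2*141963+1*58803=342729


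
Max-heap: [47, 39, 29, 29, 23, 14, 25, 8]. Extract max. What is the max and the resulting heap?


Max = 47
Replace root with last, heapify down
Resulting heap: [39, 29, 29, 8, 23, 14, 25]


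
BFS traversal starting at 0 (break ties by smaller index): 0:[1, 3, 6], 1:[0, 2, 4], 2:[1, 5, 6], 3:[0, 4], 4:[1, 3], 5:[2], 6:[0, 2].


BFS queue: start with [0]
Visit order: [0, 1, 3, 6, 2, 4, 5]


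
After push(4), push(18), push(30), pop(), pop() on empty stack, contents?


push(4) -> [4]
push(18) -> [4, 18]
push(30) -> [4, 18, 30]
pop() returns 30 -> [4, 18]
pop() returns 18 -> [4]
Final stack (bottom to top): [4]


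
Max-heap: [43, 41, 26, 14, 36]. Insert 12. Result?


Append 12: [43, 41, 26, 14, 36, 12]
Bubble up: no swaps needed
Result: [43, 41, 26, 14, 36, 12]


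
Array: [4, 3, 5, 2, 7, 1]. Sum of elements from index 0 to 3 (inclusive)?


Prefix sums: [0, 4, 7, 12, 14, 21, 22]
Sum[0..3] = prefix[4] - prefix[0] = 14 - 0 = 14


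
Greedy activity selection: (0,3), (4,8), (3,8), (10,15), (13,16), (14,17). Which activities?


Greedy: pick earliest-ending, then skip overlaps.
Selected (3 activities): [(0, 3), (4, 8), (10, 15)]


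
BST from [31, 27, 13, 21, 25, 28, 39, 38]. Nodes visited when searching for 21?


BST root = 31
Search for 21: compare at each node
Path: [31, 27, 13, 21]


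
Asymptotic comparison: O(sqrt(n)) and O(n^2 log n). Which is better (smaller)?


sublinear grows slower than n^2 log n
O(sqrt(n)) is asymptotically smaller; O(n^2 log n) grows faster


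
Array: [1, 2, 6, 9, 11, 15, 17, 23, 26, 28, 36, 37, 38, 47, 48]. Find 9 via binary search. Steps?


Search for 9:
[0,14] mid=7 arr[7]=23
[0,6] mid=3 arr[3]=9
Total: 2 comparisons


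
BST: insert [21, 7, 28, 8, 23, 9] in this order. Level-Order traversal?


Root = 21; build tree by BST insertion.
Level-Order traversal: [21, 7, 28, 8, 23, 9]


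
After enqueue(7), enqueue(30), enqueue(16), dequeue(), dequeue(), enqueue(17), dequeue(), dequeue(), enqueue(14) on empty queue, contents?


enqueue(7) -> [7]
enqueue(30) -> [7, 30]
enqueue(16) -> [7, 30, 16]
dequeue() returns 7 -> [30, 16]
dequeue() returns 30 -> [16]
enqueue(17) -> [16, 17]
dequeue() returns 16 -> [17]
dequeue() returns 17 -> []
enqueue(14) -> [14]
Final queue (front to back): [14]


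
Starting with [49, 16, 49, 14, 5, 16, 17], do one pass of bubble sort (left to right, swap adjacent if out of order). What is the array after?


After one pass: [16, 49, 14, 5, 16, 17, 49]


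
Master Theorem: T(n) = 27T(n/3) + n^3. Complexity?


a=27, b=3, c=3. log_3(27)=3 = c=3. Case 2: O(n^c log n) = O(n^3 log n)
Complexity: O(n^3 log n)


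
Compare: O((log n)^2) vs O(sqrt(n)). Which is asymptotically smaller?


polylogarithmic grows slower than sublinear
O((log n)^2) is asymptotically smaller; O(sqrt(n)) grows faster


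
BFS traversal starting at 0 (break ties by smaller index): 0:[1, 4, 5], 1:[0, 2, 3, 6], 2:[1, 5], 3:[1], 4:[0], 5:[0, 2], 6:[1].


BFS queue: start with [0]
Visit order: [0, 1, 4, 5, 2, 3, 6]


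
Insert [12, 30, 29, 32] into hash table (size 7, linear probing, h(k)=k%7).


Insertions: 12->slot 5; 30->slot 2; 29->slot 1; 32->slot 4
Table: [None, 29, 30, None, 32, 12, None]


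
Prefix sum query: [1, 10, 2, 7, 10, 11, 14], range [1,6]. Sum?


Prefix sums: [0, 1, 11, 13, 20, 30, 41, 55]
Sum[1..6] = prefix[7] - prefix[1] = 55 - 1 = 54


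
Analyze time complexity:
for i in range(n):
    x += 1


Per nesting level: O(n) = O(n)
Complexity: O(n)


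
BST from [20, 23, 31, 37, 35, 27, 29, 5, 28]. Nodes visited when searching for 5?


BST root = 20
Search for 5: compare at each node
Path: [20, 5]


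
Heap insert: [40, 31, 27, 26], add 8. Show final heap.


Append 8: [40, 31, 27, 26, 8]
Bubble up: no swaps needed
Result: [40, 31, 27, 26, 8]


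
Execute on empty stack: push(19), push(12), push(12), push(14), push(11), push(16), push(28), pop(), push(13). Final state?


push(19) -> [19]
push(12) -> [19, 12]
push(12) -> [19, 12, 12]
push(14) -> [19, 12, 12, 14]
push(11) -> [19, 12, 12, 14, 11]
push(16) -> [19, 12, 12, 14, 11, 16]
push(28) -> [19, 12, 12, 14, 11, 16, 28]
pop() returns 28 -> [19, 12, 12, 14, 11, 16]
push(13) -> [19, 12, 12, 14, 11, 16, 13]
Final stack (bottom to top): [19, 12, 12, 14, 11, 16, 13]


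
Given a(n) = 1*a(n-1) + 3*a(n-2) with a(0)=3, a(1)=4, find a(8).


Build bottom-up:
...a(6)=331, a(7)=748, a(8)=1*748+3*331=1741


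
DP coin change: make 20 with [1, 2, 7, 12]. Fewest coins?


dp[0]=0; dp[i]=1+min(dp[i-c] for c in coins)
...dp[15]=3, dp[16]=3, dp[17]=4, dp[18]=4, dp[19]=2, dp[20]=3
Minimum coins for 20 = 3


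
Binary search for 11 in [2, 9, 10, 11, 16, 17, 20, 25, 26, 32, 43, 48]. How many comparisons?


Search for 11:
[0,11] mid=5 arr[5]=17
[0,4] mid=2 arr[2]=10
[3,4] mid=3 arr[3]=11
Total: 3 comparisons


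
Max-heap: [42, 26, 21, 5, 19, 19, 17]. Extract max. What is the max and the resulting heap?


Max = 42
Replace root with last, heapify down
Resulting heap: [26, 19, 21, 5, 17, 19]


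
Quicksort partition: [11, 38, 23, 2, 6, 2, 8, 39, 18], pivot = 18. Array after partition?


Elements <= 18 go left of pivot.
Result: [11, 2, 6, 2, 8, 18, 23, 39, 38], pivot at index 5


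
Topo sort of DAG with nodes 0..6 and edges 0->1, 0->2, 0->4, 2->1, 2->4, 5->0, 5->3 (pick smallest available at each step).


Kahn's algorithm, process smallest node first
Order: [5, 0, 2, 1, 3, 4, 6]


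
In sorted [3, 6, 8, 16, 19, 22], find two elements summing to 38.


Two pointers: lo=0, hi=5
Found pair: (16, 22) summing to 38


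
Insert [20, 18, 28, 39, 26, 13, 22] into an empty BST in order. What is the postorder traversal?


Root = 20; build tree by BST insertion.
Postorder traversal: [13, 18, 22, 26, 39, 28, 20]


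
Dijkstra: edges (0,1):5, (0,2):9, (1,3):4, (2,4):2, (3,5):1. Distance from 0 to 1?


Dijkstra from 0:
Distances: {0: 0, 1: 5, 2: 9, 3: 9, 4: 11, 5: 10}
Shortest distance to 1 = 5, path = [0, 1]


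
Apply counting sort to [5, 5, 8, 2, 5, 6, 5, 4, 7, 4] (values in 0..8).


Count array: [0, 0, 1, 0, 2, 4, 1, 1, 1]
Reconstruct: [2, 4, 4, 5, 5, 5, 5, 6, 7, 8]


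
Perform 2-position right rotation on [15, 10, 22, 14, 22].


Right rotate by 2: [14, 22, 15, 10, 22]


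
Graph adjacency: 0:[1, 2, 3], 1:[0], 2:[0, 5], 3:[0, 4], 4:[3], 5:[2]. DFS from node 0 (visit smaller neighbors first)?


DFS stack-based: start with [0]
Visit order: [0, 1, 2, 5, 3, 4]


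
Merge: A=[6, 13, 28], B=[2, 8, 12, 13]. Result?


Compare heads, take smaller each step.
Merged: [2, 6, 8, 12, 13, 13, 28]


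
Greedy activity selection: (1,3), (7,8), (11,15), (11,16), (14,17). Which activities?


Greedy: pick earliest-ending, then skip overlaps.
Selected (3 activities): [(1, 3), (7, 8), (11, 15)]


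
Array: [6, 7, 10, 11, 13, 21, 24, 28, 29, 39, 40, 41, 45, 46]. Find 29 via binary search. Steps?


Search for 29:
[0,13] mid=6 arr[6]=24
[7,13] mid=10 arr[10]=40
[7,9] mid=8 arr[8]=29
Total: 3 comparisons


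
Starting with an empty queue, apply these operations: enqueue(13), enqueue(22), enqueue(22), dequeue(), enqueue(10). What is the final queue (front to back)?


enqueue(13) -> [13]
enqueue(22) -> [13, 22]
enqueue(22) -> [13, 22, 22]
dequeue() returns 13 -> [22, 22]
enqueue(10) -> [22, 22, 10]
Final queue (front to back): [22, 22, 10]


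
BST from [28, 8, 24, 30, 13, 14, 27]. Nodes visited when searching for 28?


BST root = 28
Search for 28: compare at each node
Path: [28]


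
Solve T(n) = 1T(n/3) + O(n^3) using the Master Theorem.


a=1, b=3, c=3. log_3(1)=0 < c=3. Case 3: O(n^c) = O(n^3)
Complexity: O(n^3)


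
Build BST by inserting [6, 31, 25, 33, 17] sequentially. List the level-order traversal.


Root = 6; build tree by BST insertion.
Level-Order traversal: [6, 31, 25, 33, 17]


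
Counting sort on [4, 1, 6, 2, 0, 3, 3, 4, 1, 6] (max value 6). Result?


Count array: [1, 2, 1, 2, 2, 0, 2]
Reconstruct: [0, 1, 1, 2, 3, 3, 4, 4, 6, 6]


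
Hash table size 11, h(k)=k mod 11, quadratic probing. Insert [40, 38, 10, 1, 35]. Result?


Insertions: 40->slot 7; 38->slot 5; 10->slot 10; 1->slot 1; 35->slot 2
Table: [None, 1, 35, None, None, 38, None, 40, None, None, 10]


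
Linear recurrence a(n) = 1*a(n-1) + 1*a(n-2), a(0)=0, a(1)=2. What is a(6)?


Build bottom-up:
...a(4)=6, a(5)=10, a(6)=1*10+1*6=16


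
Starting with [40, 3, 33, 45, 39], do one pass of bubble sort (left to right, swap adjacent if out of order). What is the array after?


After one pass: [3, 33, 40, 39, 45]


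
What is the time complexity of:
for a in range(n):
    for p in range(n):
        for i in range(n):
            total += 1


Per nesting level: O(n) * O(n) * O(n) = O(n^3)
Complexity: O(n^3)


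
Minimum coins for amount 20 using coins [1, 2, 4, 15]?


dp[0]=0; dp[i]=1+min(dp[i-c] for c in coins)
...dp[15]=1, dp[16]=2, dp[17]=2, dp[18]=3, dp[19]=2, dp[20]=3
Minimum coins for 20 = 3


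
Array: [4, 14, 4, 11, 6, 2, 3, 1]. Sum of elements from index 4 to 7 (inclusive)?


Prefix sums: [0, 4, 18, 22, 33, 39, 41, 44, 45]
Sum[4..7] = prefix[8] - prefix[4] = 45 - 33 = 12


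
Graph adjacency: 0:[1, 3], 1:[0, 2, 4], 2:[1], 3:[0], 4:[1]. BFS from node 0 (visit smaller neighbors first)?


BFS queue: start with [0]
Visit order: [0, 1, 3, 2, 4]


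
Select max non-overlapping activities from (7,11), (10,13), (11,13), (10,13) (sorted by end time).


Greedy: pick earliest-ending, then skip overlaps.
Selected (2 activities): [(7, 11), (11, 13)]


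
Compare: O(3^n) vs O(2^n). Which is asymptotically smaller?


exponential grows slower than exponential (base 3)
O(2^n) is asymptotically smaller; O(3^n) grows faster


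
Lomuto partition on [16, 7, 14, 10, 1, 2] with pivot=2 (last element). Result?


Elements <= 2 go left of pivot.
Result: [1, 2, 14, 10, 16, 7], pivot at index 1


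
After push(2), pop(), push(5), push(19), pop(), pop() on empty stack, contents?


push(2) -> [2]
pop() returns 2 -> []
push(5) -> [5]
push(19) -> [5, 19]
pop() returns 19 -> [5]
pop() returns 5 -> []
Final stack (bottom to top): []


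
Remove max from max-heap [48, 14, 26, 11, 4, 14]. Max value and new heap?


Max = 48
Replace root with last, heapify down
Resulting heap: [26, 14, 14, 11, 4]


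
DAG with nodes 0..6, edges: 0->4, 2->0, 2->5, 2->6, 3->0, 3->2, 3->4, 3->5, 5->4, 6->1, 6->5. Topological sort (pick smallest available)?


Kahn's algorithm, process smallest node first
Order: [3, 2, 0, 6, 1, 5, 4]


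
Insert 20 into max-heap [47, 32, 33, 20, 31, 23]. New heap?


Append 20: [47, 32, 33, 20, 31, 23, 20]
Bubble up: no swaps needed
Result: [47, 32, 33, 20, 31, 23, 20]


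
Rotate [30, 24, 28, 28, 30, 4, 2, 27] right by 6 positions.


Right rotate by 6: [28, 28, 30, 4, 2, 27, 30, 24]


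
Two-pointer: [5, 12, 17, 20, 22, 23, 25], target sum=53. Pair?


Two pointers: lo=0, hi=6
No pair sums to 53


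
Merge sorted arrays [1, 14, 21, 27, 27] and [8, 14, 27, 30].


Compare heads, take smaller each step.
Merged: [1, 8, 14, 14, 21, 27, 27, 27, 30]


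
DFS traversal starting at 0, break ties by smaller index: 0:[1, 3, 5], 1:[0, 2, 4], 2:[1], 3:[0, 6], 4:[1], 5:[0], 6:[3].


DFS stack-based: start with [0]
Visit order: [0, 1, 2, 4, 3, 6, 5]


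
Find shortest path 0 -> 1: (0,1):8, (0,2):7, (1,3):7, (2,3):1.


Dijkstra from 0:
Distances: {0: 0, 1: 8, 2: 7, 3: 8}
Shortest distance to 1 = 8, path = [0, 1]


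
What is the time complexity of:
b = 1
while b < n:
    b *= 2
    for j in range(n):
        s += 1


Per nesting level: O(log n) * O(n) = O(n log n)
Complexity: O(n log n)


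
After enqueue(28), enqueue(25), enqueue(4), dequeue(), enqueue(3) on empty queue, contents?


enqueue(28) -> [28]
enqueue(25) -> [28, 25]
enqueue(4) -> [28, 25, 4]
dequeue() returns 28 -> [25, 4]
enqueue(3) -> [25, 4, 3]
Final queue (front to back): [25, 4, 3]


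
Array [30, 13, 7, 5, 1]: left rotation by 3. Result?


Left rotate by 3: [5, 1, 30, 13, 7]


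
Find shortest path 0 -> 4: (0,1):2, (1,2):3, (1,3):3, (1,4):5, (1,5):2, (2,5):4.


Dijkstra from 0:
Distances: {0: 0, 1: 2, 2: 5, 3: 5, 4: 7, 5: 4}
Shortest distance to 4 = 7, path = [0, 1, 4]


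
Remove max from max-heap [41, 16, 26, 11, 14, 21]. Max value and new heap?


Max = 41
Replace root with last, heapify down
Resulting heap: [26, 16, 21, 11, 14]


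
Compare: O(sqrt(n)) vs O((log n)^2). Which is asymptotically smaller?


polylogarithmic grows slower than sublinear
O((log n)^2) is asymptotically smaller; O(sqrt(n)) grows faster


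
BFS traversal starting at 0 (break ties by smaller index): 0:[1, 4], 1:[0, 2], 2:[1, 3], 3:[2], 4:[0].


BFS queue: start with [0]
Visit order: [0, 1, 4, 2, 3]


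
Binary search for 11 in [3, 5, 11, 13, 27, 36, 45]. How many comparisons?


Search for 11:
[0,6] mid=3 arr[3]=13
[0,2] mid=1 arr[1]=5
[2,2] mid=2 arr[2]=11
Total: 3 comparisons


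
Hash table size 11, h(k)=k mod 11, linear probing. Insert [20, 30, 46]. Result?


Insertions: 20->slot 9; 30->slot 8; 46->slot 2
Table: [None, None, 46, None, None, None, None, None, 30, 20, None]


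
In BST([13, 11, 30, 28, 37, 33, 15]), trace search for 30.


BST root = 13
Search for 30: compare at each node
Path: [13, 30]


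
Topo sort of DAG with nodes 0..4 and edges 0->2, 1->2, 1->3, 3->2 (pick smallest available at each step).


Kahn's algorithm, process smallest node first
Order: [0, 1, 3, 2, 4]


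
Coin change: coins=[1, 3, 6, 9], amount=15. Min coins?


dp[0]=0; dp[i]=1+min(dp[i-c] for c in coins)
...dp[10]=2, dp[11]=3, dp[12]=2, dp[13]=3, dp[14]=4, dp[15]=2
Minimum coins for 15 = 2


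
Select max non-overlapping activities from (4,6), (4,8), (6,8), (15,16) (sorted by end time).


Greedy: pick earliest-ending, then skip overlaps.
Selected (3 activities): [(4, 6), (6, 8), (15, 16)]


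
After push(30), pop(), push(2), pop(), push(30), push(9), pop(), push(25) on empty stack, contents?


push(30) -> [30]
pop() returns 30 -> []
push(2) -> [2]
pop() returns 2 -> []
push(30) -> [30]
push(9) -> [30, 9]
pop() returns 9 -> [30]
push(25) -> [30, 25]
Final stack (bottom to top): [30, 25]


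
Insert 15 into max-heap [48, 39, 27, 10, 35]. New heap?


Append 15: [48, 39, 27, 10, 35, 15]
Bubble up: no swaps needed
Result: [48, 39, 27, 10, 35, 15]


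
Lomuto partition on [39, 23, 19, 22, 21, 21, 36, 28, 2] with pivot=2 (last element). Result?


Elements <= 2 go left of pivot.
Result: [2, 23, 19, 22, 21, 21, 36, 28, 39], pivot at index 0


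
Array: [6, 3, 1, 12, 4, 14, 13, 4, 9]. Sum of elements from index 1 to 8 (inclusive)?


Prefix sums: [0, 6, 9, 10, 22, 26, 40, 53, 57, 66]
Sum[1..8] = prefix[9] - prefix[1] = 66 - 6 = 60


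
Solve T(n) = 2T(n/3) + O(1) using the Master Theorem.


a=2, b=3, c=0. log_3(2)=0.631 > c=0. Case 1: O(n^log_b(a)) = O(n^0.631)
Complexity: O(n^0.631)


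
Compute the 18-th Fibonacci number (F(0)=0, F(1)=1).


F(n)=F(n-1)+F(n-2)
...F(16)=987, F(17)=1597, F(18)=2584


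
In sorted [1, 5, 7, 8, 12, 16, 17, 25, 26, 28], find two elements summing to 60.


Two pointers: lo=0, hi=9
No pair sums to 60


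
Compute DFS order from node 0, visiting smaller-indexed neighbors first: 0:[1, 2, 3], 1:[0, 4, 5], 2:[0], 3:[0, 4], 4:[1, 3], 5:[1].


DFS stack-based: start with [0]
Visit order: [0, 1, 4, 3, 5, 2]


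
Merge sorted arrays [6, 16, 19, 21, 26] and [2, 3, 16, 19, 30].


Compare heads, take smaller each step.
Merged: [2, 3, 6, 16, 16, 19, 19, 21, 26, 30]


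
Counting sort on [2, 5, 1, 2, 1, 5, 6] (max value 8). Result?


Count array: [0, 2, 2, 0, 0, 2, 1, 0, 0]
Reconstruct: [1, 1, 2, 2, 5, 5, 6]


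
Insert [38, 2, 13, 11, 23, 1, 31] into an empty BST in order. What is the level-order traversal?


Root = 38; build tree by BST insertion.
Level-Order traversal: [38, 2, 1, 13, 11, 23, 31]


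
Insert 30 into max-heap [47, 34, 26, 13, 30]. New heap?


Append 30: [47, 34, 26, 13, 30, 30]
Bubble up: swap idx 5(30) with idx 2(26)
Result: [47, 34, 30, 13, 30, 26]


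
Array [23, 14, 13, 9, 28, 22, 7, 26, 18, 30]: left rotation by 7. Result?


Left rotate by 7: [26, 18, 30, 23, 14, 13, 9, 28, 22, 7]


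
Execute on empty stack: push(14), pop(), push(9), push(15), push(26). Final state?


push(14) -> [14]
pop() returns 14 -> []
push(9) -> [9]
push(15) -> [9, 15]
push(26) -> [9, 15, 26]
Final stack (bottom to top): [9, 15, 26]


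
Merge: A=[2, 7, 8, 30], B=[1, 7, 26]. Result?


Compare heads, take smaller each step.
Merged: [1, 2, 7, 7, 8, 26, 30]


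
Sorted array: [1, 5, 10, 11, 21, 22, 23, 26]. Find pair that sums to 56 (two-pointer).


Two pointers: lo=0, hi=7
No pair sums to 56


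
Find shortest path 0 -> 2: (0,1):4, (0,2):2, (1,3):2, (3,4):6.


Dijkstra from 0:
Distances: {0: 0, 1: 4, 2: 2, 3: 6, 4: 12}
Shortest distance to 2 = 2, path = [0, 2]


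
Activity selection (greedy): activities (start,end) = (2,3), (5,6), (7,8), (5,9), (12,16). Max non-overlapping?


Greedy: pick earliest-ending, then skip overlaps.
Selected (4 activities): [(2, 3), (5, 6), (7, 8), (12, 16)]


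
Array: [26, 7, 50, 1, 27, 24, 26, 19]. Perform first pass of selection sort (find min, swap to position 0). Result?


After one pass: [1, 7, 50, 26, 27, 24, 26, 19]


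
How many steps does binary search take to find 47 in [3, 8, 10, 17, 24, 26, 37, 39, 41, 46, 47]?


Search for 47:
[0,10] mid=5 arr[5]=26
[6,10] mid=8 arr[8]=41
[9,10] mid=9 arr[9]=46
[10,10] mid=10 arr[10]=47
Total: 4 comparisons


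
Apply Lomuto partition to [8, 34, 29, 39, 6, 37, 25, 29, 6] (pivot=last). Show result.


Elements <= 6 go left of pivot.
Result: [6, 6, 29, 39, 8, 37, 25, 29, 34], pivot at index 1


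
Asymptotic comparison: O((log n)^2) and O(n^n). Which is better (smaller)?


polylogarithmic grows slower than n^n
O((log n)^2) is asymptotically smaller; O(n^n) grows faster


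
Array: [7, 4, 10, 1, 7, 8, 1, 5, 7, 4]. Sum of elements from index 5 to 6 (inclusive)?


Prefix sums: [0, 7, 11, 21, 22, 29, 37, 38, 43, 50, 54]
Sum[5..6] = prefix[7] - prefix[5] = 38 - 29 = 9


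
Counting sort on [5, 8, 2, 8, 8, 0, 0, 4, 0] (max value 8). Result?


Count array: [3, 0, 1, 0, 1, 1, 0, 0, 3]
Reconstruct: [0, 0, 0, 2, 4, 5, 8, 8, 8]


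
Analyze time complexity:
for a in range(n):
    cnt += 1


Per nesting level: O(n) = O(n)
Complexity: O(n)


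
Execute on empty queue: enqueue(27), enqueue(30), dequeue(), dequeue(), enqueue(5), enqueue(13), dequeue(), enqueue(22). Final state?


enqueue(27) -> [27]
enqueue(30) -> [27, 30]
dequeue() returns 27 -> [30]
dequeue() returns 30 -> []
enqueue(5) -> [5]
enqueue(13) -> [5, 13]
dequeue() returns 5 -> [13]
enqueue(22) -> [13, 22]
Final queue (front to back): [13, 22]


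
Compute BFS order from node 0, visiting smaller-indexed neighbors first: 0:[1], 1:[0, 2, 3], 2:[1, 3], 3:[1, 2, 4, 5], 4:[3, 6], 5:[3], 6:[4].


BFS queue: start with [0]
Visit order: [0, 1, 2, 3, 4, 5, 6]


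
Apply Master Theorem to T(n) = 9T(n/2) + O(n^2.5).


a=9, b=2, c=2.5. log_2(9)=3.170 > c=2.5. Case 1: O(n^log_b(a)) = O(n^3.170)
Complexity: O(n^3.170)


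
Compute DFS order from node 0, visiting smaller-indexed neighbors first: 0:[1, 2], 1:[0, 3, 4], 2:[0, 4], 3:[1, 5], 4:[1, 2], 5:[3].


DFS stack-based: start with [0]
Visit order: [0, 1, 3, 5, 4, 2]


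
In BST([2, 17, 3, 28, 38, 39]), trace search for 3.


BST root = 2
Search for 3: compare at each node
Path: [2, 17, 3]


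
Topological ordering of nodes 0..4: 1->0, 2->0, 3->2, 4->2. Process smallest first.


Kahn's algorithm, process smallest node first
Order: [1, 3, 4, 2, 0]


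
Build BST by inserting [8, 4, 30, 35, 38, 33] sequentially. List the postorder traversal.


Root = 8; build tree by BST insertion.
Postorder traversal: [4, 33, 38, 35, 30, 8]


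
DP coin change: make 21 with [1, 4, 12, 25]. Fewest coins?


dp[0]=0; dp[i]=1+min(dp[i-c] for c in coins)
...dp[16]=2, dp[17]=3, dp[18]=4, dp[19]=5, dp[20]=3, dp[21]=4
Minimum coins for 21 = 4


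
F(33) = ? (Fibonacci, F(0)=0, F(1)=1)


F(n)=F(n-1)+F(n-2)
...F(31)=1346269, F(32)=2178309, F(33)=3524578


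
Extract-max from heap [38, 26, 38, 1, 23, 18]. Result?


Max = 38
Replace root with last, heapify down
Resulting heap: [38, 26, 18, 1, 23]


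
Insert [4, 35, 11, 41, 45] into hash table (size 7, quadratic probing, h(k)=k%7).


Insertions: 4->slot 4; 35->slot 0; 11->slot 5; 41->slot 6; 45->slot 3
Table: [35, None, None, 45, 4, 11, 41]


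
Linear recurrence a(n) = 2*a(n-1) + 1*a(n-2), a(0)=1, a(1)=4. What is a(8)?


Build bottom-up:
...a(6)=309, a(7)=746, a(8)=2*746+1*309=1801


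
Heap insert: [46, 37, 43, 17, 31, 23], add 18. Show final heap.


Append 18: [46, 37, 43, 17, 31, 23, 18]
Bubble up: no swaps needed
Result: [46, 37, 43, 17, 31, 23, 18]


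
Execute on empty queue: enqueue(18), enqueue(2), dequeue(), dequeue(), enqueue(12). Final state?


enqueue(18) -> [18]
enqueue(2) -> [18, 2]
dequeue() returns 18 -> [2]
dequeue() returns 2 -> []
enqueue(12) -> [12]
Final queue (front to back): [12]


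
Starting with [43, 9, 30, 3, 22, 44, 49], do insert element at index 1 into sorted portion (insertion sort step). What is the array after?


After one pass: [9, 43, 30, 3, 22, 44, 49]


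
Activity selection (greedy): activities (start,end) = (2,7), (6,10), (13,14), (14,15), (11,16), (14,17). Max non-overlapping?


Greedy: pick earliest-ending, then skip overlaps.
Selected (3 activities): [(2, 7), (13, 14), (14, 15)]


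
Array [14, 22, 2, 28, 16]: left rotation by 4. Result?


Left rotate by 4: [16, 14, 22, 2, 28]


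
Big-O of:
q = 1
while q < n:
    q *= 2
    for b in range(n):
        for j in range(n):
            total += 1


Per nesting level: O(log n) * O(n) * O(n) = O(n^2 log n)
Complexity: O(n^2 log n)


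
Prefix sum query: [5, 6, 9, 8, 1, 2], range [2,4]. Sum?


Prefix sums: [0, 5, 11, 20, 28, 29, 31]
Sum[2..4] = prefix[5] - prefix[2] = 29 - 11 = 18


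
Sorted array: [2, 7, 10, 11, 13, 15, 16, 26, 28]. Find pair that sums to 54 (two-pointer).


Two pointers: lo=0, hi=8
Found pair: (26, 28) summing to 54


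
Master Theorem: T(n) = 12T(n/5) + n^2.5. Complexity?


a=12, b=5, c=2.5. log_5(12)=1.544 < c=2.5. Case 3: O(n^c) = O(n^2.500)
Complexity: O(n^2.500)


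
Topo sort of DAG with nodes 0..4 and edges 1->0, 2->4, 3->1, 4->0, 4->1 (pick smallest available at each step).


Kahn's algorithm, process smallest node first
Order: [2, 3, 4, 1, 0]


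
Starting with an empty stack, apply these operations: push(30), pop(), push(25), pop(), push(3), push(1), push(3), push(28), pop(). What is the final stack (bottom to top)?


push(30) -> [30]
pop() returns 30 -> []
push(25) -> [25]
pop() returns 25 -> []
push(3) -> [3]
push(1) -> [3, 1]
push(3) -> [3, 1, 3]
push(28) -> [3, 1, 3, 28]
pop() returns 28 -> [3, 1, 3]
Final stack (bottom to top): [3, 1, 3]


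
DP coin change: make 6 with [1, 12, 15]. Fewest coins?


dp[0]=0; dp[i]=1+min(dp[i-c] for c in coins)
...dp[1]=1, dp[2]=2, dp[3]=3, dp[4]=4, dp[5]=5, dp[6]=6
Minimum coins for 6 = 6


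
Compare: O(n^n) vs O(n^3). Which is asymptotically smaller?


cubic grows slower than n^n
O(n^3) is asymptotically smaller; O(n^n) grows faster


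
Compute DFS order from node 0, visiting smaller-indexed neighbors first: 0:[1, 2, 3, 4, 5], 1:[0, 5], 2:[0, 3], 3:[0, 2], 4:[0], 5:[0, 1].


DFS stack-based: start with [0]
Visit order: [0, 1, 5, 2, 3, 4]


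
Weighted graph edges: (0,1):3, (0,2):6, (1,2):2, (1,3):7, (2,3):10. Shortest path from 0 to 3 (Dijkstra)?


Dijkstra from 0:
Distances: {0: 0, 1: 3, 2: 5, 3: 10}
Shortest distance to 3 = 10, path = [0, 1, 3]


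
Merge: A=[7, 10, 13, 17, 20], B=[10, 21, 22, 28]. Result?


Compare heads, take smaller each step.
Merged: [7, 10, 10, 13, 17, 20, 21, 22, 28]


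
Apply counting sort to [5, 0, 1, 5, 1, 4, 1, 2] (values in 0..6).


Count array: [1, 3, 1, 0, 1, 2, 0]
Reconstruct: [0, 1, 1, 1, 2, 4, 5, 5]


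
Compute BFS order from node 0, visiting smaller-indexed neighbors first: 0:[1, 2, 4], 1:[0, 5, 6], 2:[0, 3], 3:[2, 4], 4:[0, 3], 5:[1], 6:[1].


BFS queue: start with [0]
Visit order: [0, 1, 2, 4, 5, 6, 3]


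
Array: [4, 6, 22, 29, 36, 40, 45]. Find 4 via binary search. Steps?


Search for 4:
[0,6] mid=3 arr[3]=29
[0,2] mid=1 arr[1]=6
[0,0] mid=0 arr[0]=4
Total: 3 comparisons


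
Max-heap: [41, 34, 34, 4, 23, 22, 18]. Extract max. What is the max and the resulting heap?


Max = 41
Replace root with last, heapify down
Resulting heap: [34, 23, 34, 4, 18, 22]


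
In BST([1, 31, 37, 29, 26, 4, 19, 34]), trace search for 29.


BST root = 1
Search for 29: compare at each node
Path: [1, 31, 29]


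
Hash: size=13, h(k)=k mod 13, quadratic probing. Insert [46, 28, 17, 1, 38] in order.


Insertions: 46->slot 7; 28->slot 2; 17->slot 4; 1->slot 1; 38->slot 12
Table: [None, 1, 28, None, 17, None, None, 46, None, None, None, None, 38]


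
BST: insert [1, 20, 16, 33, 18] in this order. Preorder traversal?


Root = 1; build tree by BST insertion.
Preorder traversal: [1, 20, 16, 18, 33]


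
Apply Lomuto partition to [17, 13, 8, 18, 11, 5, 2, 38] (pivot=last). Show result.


Elements <= 38 go left of pivot.
Result: [17, 13, 8, 18, 11, 5, 2, 38], pivot at index 7


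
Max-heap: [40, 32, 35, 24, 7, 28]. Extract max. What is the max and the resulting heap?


Max = 40
Replace root with last, heapify down
Resulting heap: [35, 32, 28, 24, 7]


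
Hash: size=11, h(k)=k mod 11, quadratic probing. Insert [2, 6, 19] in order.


Insertions: 2->slot 2; 6->slot 6; 19->slot 8
Table: [None, None, 2, None, None, None, 6, None, 19, None, None]


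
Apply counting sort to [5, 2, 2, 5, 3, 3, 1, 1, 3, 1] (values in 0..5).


Count array: [0, 3, 2, 3, 0, 2]
Reconstruct: [1, 1, 1, 2, 2, 3, 3, 3, 5, 5]


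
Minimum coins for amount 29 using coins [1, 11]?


dp[0]=0; dp[i]=1+min(dp[i-c] for c in coins)
...dp[24]=4, dp[25]=5, dp[26]=6, dp[27]=7, dp[28]=8, dp[29]=9
Minimum coins for 29 = 9


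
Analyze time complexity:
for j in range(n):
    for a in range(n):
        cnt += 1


Per nesting level: O(n) * O(n) = O(n^2)
Complexity: O(n^2)


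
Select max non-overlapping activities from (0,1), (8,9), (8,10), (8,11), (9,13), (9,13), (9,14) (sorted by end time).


Greedy: pick earliest-ending, then skip overlaps.
Selected (3 activities): [(0, 1), (8, 9), (9, 13)]


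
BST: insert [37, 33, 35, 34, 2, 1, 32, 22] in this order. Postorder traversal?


Root = 37; build tree by BST insertion.
Postorder traversal: [1, 22, 32, 2, 34, 35, 33, 37]


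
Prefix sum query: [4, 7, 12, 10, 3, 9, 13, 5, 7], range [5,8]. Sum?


Prefix sums: [0, 4, 11, 23, 33, 36, 45, 58, 63, 70]
Sum[5..8] = prefix[9] - prefix[5] = 70 - 36 = 34


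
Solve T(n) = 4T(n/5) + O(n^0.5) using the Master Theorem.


a=4, b=5, c=0.5. log_5(4)=0.861 > c=0.5. Case 1: O(n^log_b(a)) = O(n^0.861)
Complexity: O(n^0.861)


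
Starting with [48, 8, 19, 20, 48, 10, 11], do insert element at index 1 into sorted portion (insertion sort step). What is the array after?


After one pass: [8, 48, 19, 20, 48, 10, 11]


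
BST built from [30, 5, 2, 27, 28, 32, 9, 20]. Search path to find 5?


BST root = 30
Search for 5: compare at each node
Path: [30, 5]


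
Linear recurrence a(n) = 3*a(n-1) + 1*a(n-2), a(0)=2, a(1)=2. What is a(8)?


Build bottom-up:
...a(6)=938, a(7)=3098, a(8)=3*3098+1*938=10232


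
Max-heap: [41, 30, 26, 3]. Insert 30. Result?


Append 30: [41, 30, 26, 3, 30]
Bubble up: no swaps needed
Result: [41, 30, 26, 3, 30]


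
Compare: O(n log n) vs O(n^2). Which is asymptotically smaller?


linearithmic grows slower than quadratic
O(n log n) is asymptotically smaller; O(n^2) grows faster


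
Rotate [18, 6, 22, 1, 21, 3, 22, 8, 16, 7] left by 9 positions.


Left rotate by 9: [7, 18, 6, 22, 1, 21, 3, 22, 8, 16]


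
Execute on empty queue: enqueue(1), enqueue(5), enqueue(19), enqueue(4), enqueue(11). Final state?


enqueue(1) -> [1]
enqueue(5) -> [1, 5]
enqueue(19) -> [1, 5, 19]
enqueue(4) -> [1, 5, 19, 4]
enqueue(11) -> [1, 5, 19, 4, 11]
Final queue (front to back): [1, 5, 19, 4, 11]


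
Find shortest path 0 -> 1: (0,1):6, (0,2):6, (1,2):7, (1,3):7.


Dijkstra from 0:
Distances: {0: 0, 1: 6, 2: 6, 3: 13}
Shortest distance to 1 = 6, path = [0, 1]


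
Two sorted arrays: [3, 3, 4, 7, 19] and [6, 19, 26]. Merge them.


Compare heads, take smaller each step.
Merged: [3, 3, 4, 6, 7, 19, 19, 26]


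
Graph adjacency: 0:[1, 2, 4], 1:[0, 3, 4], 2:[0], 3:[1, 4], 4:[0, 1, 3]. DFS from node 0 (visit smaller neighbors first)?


DFS stack-based: start with [0]
Visit order: [0, 1, 3, 4, 2]


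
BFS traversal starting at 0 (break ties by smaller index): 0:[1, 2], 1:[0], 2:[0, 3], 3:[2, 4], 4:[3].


BFS queue: start with [0]
Visit order: [0, 1, 2, 3, 4]


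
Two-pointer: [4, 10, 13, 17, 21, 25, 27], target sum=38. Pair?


Two pointers: lo=0, hi=6
Found pair: (13, 25) summing to 38


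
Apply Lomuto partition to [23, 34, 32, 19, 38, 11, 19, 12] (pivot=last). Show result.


Elements <= 12 go left of pivot.
Result: [11, 12, 32, 19, 38, 23, 19, 34], pivot at index 1


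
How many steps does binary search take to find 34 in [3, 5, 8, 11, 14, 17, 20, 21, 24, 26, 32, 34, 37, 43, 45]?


Search for 34:
[0,14] mid=7 arr[7]=21
[8,14] mid=11 arr[11]=34
Total: 2 comparisons


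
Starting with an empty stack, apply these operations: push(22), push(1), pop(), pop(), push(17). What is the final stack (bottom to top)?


push(22) -> [22]
push(1) -> [22, 1]
pop() returns 1 -> [22]
pop() returns 22 -> []
push(17) -> [17]
Final stack (bottom to top): [17]
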